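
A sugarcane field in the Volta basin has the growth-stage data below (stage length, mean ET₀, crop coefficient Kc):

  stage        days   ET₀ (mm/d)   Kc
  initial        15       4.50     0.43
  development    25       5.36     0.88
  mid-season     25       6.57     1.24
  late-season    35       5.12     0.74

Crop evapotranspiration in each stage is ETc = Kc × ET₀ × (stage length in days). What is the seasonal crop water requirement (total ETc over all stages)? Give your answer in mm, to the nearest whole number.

initial: 0.43 × 4.50 × 15 = 29.03 mm
development: 0.88 × 5.36 × 25 = 117.92 mm
mid-season: 1.24 × 6.57 × 25 = 203.67 mm
late-season: 0.74 × 5.12 × 35 = 132.61 mm
Seasonal total = 483.23 mm

483 mm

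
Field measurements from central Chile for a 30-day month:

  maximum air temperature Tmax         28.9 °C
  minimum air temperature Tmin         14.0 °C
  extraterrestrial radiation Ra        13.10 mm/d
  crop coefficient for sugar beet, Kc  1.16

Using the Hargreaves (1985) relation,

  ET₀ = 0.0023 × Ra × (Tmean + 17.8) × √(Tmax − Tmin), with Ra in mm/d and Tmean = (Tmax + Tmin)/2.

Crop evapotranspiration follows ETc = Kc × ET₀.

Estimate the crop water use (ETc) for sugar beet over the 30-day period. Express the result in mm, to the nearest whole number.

Tmean = (28.9 + 14.0)/2 = 21.45 °C
ET₀ = 0.0023 × 13.10 × (21.45 + 17.8) × √14.9 = 0.0023 × 13.10 × 39.25 × 3.8601 = 4.5650 mm/d
ETc = Kc × ET₀ = 1.16 × 4.5650 = 5.2954 mm/d
Over 30 days: 5.2954 × 30 = 158.862 mm

159 mm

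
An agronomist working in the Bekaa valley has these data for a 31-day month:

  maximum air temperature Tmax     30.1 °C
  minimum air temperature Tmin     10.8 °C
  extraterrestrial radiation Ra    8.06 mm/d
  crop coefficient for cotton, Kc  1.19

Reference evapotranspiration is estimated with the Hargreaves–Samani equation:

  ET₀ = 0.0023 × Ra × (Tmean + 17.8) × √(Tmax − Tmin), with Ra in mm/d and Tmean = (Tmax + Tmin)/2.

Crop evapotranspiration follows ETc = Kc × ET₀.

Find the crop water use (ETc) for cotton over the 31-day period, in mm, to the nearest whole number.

115 mm

Tmean = (30.1 + 10.8)/2 = 20.45 °C
ET₀ = 0.0023 × 8.06 × (20.45 + 17.8) × √19.3 = 0.0023 × 8.06 × 38.25 × 4.3932 = 3.1151 mm/d
ETc = Kc × ET₀ = 1.19 × 3.1151 = 3.7070 mm/d
Over 31 days: 3.7070 × 31 = 114.917 mm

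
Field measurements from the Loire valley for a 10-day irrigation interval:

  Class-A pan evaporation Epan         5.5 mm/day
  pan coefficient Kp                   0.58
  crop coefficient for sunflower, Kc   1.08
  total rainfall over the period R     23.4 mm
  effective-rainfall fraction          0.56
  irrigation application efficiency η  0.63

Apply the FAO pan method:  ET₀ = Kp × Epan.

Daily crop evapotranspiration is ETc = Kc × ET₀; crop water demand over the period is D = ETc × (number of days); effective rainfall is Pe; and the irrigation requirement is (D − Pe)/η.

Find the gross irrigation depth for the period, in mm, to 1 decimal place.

33.9 mm

ET₀ = 0.58 × 5.5 = 3.1900 mm/d
ETc = Kc × ET₀ = 1.08 × 3.1900 = 3.4452 mm/d
Crop demand D = ETc × 10 d = 3.4452 × 10 = 34.452 mm
Pe = 0.56 × 23.4 = 13.104 mm
D − Pe = 34.452 − 13.104 = 21.348 mm
Gross irrigation = 21.348 / 0.63 = 33.886 mm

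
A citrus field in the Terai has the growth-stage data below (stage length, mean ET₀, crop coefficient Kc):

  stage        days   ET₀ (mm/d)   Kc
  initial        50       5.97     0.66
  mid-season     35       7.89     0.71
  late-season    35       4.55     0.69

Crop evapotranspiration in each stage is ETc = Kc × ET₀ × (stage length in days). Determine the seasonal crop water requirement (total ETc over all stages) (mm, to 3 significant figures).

503 mm

initial: 0.66 × 5.97 × 50 = 197.01 mm
mid-season: 0.71 × 7.89 × 35 = 196.07 mm
late-season: 0.69 × 4.55 × 35 = 109.88 mm
Seasonal total = 502.96 mm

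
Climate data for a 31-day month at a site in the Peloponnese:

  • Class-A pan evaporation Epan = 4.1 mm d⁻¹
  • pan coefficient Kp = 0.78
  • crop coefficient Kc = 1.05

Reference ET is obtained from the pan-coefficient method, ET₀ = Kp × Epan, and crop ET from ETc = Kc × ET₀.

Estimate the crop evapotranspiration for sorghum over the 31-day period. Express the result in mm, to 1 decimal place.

ET₀ = 0.78 × 4.1 = 3.1980 mm/d
ETc = Kc × ET₀ = 1.05 × 3.1980 = 3.3579 mm/d
Over 31 days: 3.3579 × 31 = 104.095 mm

104.1 mm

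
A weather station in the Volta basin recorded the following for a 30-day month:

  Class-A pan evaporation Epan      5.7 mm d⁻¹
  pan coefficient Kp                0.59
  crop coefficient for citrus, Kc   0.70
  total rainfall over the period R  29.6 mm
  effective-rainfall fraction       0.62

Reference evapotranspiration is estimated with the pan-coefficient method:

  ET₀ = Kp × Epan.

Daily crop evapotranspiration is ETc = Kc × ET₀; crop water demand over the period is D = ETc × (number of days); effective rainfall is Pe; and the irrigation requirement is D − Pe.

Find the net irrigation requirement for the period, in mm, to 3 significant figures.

52.3 mm

ET₀ = 0.59 × 5.7 = 3.3630 mm/d
ETc = Kc × ET₀ = 0.70 × 3.3630 = 2.3541 mm/d
Crop demand D = ETc × 30 d = 2.3541 × 30 = 70.623 mm
Pe = 0.62 × 29.6 = 18.352 mm
D − Pe = 70.623 − 18.352 = 52.271 mm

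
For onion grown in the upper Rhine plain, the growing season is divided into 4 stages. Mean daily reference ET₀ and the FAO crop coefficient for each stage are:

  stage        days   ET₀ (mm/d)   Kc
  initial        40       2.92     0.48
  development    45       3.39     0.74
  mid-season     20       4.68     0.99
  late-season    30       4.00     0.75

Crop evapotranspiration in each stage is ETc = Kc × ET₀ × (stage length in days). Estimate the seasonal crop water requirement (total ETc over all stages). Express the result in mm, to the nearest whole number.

initial: 0.48 × 2.92 × 40 = 56.06 mm
development: 0.74 × 3.39 × 45 = 112.89 mm
mid-season: 0.99 × 4.68 × 20 = 92.66 mm
late-season: 0.75 × 4.00 × 30 = 90.00 mm
Seasonal total = 351.61 mm

352 mm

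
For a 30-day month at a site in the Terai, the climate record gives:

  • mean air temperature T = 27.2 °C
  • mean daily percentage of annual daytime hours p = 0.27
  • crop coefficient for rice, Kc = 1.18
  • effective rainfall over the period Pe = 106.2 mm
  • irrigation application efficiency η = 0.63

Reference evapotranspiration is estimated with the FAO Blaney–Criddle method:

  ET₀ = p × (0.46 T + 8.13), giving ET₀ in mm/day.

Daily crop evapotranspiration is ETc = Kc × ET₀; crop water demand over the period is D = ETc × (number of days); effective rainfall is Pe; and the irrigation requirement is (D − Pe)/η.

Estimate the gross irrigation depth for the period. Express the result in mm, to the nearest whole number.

ET₀ = 0.27 × (0.46 × 27.2 + 8.13) = 0.27 × 20.642 = 5.5733 mm/d
ETc = Kc × ET₀ = 1.18 × 5.5733 = 6.5765 mm/d
Crop demand D = ETc × 30 d = 6.5765 × 30 = 197.295 mm
D − Pe = 197.295 − 106.2 = 91.095 mm
Gross irrigation = 91.095 / 0.63 = 144.595 mm

145 mm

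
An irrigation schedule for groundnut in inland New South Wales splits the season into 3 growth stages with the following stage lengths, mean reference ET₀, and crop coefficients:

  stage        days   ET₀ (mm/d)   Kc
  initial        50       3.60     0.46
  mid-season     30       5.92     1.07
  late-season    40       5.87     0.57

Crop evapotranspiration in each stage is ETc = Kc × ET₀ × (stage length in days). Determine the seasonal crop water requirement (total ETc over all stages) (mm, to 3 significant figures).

initial: 0.46 × 3.60 × 50 = 82.80 mm
mid-season: 1.07 × 5.92 × 30 = 190.03 mm
late-season: 0.57 × 5.87 × 40 = 133.84 mm
Seasonal total = 406.67 mm

407 mm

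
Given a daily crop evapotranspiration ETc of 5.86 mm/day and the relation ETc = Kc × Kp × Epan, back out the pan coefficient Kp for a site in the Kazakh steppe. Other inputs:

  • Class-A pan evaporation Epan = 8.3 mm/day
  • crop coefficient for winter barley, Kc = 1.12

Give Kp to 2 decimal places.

ETc = Kc × Kp × Epan  ⇒  Kp = ETc / (Kc × Epan)
Kp = 5.86 / (1.12 × 8.3) = 5.86 / 9.296 = 0.6304

0.63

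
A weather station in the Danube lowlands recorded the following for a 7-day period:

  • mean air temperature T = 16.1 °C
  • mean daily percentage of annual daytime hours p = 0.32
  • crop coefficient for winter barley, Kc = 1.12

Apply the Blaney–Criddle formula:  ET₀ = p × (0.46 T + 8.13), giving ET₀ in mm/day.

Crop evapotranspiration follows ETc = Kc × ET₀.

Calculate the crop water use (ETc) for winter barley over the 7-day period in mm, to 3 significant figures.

ET₀ = 0.32 × (0.46 × 16.1 + 8.13) = 0.32 × 15.536 = 4.9715 mm/d
ETc = Kc × ET₀ = 1.12 × 4.9715 = 5.5681 mm/d
Over 7 days: 5.5681 × 7 = 38.977 mm

39.0 mm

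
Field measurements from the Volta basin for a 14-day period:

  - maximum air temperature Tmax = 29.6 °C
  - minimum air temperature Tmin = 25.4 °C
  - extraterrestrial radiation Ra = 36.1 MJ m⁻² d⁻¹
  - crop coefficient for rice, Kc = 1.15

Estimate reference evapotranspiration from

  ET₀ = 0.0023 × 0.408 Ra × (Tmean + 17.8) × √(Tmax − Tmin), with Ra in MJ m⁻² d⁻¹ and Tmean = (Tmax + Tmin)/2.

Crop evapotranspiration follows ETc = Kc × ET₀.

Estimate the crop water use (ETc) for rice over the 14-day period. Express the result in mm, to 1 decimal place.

50.6 mm

Tmean = (29.6 + 25.4)/2 = 27.50 °C
0.408 Ra = 0.408 × 36.1 = 14.7288 mm/d equivalent
ET₀ = 0.0023 × 14.7288 × (27.50 + 17.8) × √4.2 = 0.0023 × 14.7288 × 45.30 × 2.0494 = 3.1450 mm/d
ETc = Kc × ET₀ = 1.15 × 3.1450 = 3.6168 mm/d
Over 14 days: 3.6168 × 14 = 50.635 mm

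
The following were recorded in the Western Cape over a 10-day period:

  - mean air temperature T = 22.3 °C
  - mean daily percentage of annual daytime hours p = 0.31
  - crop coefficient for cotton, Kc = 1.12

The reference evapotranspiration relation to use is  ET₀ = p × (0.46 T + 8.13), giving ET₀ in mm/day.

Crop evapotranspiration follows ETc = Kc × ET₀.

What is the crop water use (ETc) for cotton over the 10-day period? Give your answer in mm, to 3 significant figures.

63.8 mm

ET₀ = 0.31 × (0.46 × 22.3 + 8.13) = 0.31 × 18.388 = 5.7003 mm/d
ETc = Kc × ET₀ = 1.12 × 5.7003 = 6.3843 mm/d
Over 10 days: 6.3843 × 10 = 63.843 mm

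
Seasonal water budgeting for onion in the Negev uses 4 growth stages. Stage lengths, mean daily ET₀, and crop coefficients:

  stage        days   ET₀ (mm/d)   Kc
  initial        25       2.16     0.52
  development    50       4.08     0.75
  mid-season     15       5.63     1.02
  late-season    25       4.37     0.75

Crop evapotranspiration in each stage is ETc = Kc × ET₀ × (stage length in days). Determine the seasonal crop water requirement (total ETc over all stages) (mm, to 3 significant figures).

initial: 0.52 × 2.16 × 25 = 28.08 mm
development: 0.75 × 4.08 × 50 = 153.00 mm
mid-season: 1.02 × 5.63 × 15 = 86.14 mm
late-season: 0.75 × 4.37 × 25 = 81.94 mm
Seasonal total = 349.16 mm

349 mm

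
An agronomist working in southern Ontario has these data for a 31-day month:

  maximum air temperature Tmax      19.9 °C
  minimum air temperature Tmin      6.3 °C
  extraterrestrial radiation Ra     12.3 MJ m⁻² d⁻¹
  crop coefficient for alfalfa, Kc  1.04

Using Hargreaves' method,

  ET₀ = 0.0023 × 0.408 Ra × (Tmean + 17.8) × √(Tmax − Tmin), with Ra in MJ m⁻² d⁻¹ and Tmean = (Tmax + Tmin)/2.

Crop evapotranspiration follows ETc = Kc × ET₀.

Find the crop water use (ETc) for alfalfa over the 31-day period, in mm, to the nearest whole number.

42 mm

Tmean = (19.9 + 6.3)/2 = 13.10 °C
0.408 Ra = 0.408 × 12.3 = 5.0184 mm/d equivalent
ET₀ = 0.0023 × 5.0184 × (13.10 + 17.8) × √13.6 = 0.0023 × 5.0184 × 30.90 × 3.6878 = 1.3153 mm/d
ETc = Kc × ET₀ = 1.04 × 1.3153 = 1.3679 mm/d
Over 31 days: 1.3679 × 31 = 42.405 mm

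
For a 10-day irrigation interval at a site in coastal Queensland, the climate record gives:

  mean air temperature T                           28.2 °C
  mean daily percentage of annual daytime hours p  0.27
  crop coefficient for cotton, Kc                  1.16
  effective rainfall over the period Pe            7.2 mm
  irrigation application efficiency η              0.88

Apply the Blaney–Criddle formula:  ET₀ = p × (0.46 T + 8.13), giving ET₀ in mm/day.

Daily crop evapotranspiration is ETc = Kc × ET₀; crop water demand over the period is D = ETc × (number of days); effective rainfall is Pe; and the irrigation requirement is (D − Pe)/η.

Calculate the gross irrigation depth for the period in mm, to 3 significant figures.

ET₀ = 0.27 × (0.46 × 28.2 + 8.13) = 0.27 × 21.102 = 5.6975 mm/d
ETc = Kc × ET₀ = 1.16 × 5.6975 = 6.6091 mm/d
Crop demand D = ETc × 10 d = 6.6091 × 10 = 66.091 mm
D − Pe = 66.091 − 7.2 = 58.891 mm
Gross irrigation = 58.891 / 0.88 = 66.922 mm

66.9 mm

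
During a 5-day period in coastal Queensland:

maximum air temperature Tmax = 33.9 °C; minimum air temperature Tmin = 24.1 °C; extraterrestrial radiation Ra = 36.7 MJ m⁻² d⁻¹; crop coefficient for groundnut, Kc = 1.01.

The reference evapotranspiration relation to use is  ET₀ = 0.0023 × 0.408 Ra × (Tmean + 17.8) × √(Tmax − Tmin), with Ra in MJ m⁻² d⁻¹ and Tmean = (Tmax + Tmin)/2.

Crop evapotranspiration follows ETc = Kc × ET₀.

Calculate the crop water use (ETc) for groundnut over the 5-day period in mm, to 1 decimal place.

25.5 mm

Tmean = (33.9 + 24.1)/2 = 29.00 °C
0.408 Ra = 0.408 × 36.7 = 14.9736 mm/d equivalent
ET₀ = 0.0023 × 14.9736 × (29.00 + 17.8) × √9.8 = 0.0023 × 14.9736 × 46.80 × 3.1305 = 5.0456 mm/d
ETc = Kc × ET₀ = 1.01 × 5.0456 = 5.0961 mm/d
Over 5 days: 5.0961 × 5 = 25.481 mm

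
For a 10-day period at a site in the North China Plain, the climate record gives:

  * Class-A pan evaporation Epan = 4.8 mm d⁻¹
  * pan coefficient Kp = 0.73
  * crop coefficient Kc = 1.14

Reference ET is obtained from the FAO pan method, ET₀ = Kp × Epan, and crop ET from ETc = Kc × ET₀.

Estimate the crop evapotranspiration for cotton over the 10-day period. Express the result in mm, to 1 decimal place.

39.9 mm

ET₀ = 0.73 × 4.8 = 3.5040 mm/d
ETc = Kc × ET₀ = 1.14 × 3.5040 = 3.9946 mm/d
Over 10 days: 3.9946 × 10 = 39.946 mm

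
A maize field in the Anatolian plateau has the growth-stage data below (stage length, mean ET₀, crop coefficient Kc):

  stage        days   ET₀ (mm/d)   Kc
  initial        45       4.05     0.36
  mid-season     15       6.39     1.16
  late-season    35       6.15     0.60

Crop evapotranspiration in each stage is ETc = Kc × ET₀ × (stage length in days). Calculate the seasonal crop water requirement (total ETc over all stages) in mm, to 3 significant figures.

initial: 0.36 × 4.05 × 45 = 65.61 mm
mid-season: 1.16 × 6.39 × 15 = 111.19 mm
late-season: 0.60 × 6.15 × 35 = 129.15 mm
Seasonal total = 305.95 mm

306 mm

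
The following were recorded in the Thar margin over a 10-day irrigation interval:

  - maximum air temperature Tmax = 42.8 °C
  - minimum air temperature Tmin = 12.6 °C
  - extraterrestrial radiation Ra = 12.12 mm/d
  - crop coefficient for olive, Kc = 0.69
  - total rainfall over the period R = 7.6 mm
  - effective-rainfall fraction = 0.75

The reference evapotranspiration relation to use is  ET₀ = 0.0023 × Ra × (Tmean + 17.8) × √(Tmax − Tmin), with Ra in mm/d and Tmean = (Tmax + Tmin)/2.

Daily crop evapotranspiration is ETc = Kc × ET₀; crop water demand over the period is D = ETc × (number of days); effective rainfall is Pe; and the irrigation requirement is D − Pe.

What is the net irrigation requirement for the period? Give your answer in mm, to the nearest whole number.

42 mm

Tmean = (42.8 + 12.6)/2 = 27.70 °C
ET₀ = 0.0023 × 12.12 × (27.70 + 17.8) × √30.2 = 0.0023 × 12.12 × 45.50 × 5.4955 = 6.9703 mm/d
ETc = Kc × ET₀ = 0.69 × 6.9703 = 4.8095 mm/d
Crop demand D = ETc × 10 d = 4.8095 × 10 = 48.095 mm
Pe = 0.75 × 7.6 = 5.700 mm
D − Pe = 48.095 − 5.700 = 42.395 mm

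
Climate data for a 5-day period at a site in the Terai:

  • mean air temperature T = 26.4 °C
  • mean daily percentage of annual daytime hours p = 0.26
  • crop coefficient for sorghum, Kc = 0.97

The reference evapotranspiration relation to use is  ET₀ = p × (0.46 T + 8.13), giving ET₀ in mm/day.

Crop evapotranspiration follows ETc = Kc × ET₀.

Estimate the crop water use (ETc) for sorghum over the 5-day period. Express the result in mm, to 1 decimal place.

25.6 mm

ET₀ = 0.26 × (0.46 × 26.4 + 8.13) = 0.26 × 20.274 = 5.2712 mm/d
ETc = Kc × ET₀ = 0.97 × 5.2712 = 5.1131 mm/d
Over 5 days: 5.1131 × 5 = 25.566 mm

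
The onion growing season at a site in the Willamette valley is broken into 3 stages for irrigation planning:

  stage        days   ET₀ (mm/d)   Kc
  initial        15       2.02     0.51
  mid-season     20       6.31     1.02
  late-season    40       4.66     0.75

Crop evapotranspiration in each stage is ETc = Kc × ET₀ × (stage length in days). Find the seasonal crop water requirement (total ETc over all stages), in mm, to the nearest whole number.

initial: 0.51 × 2.02 × 15 = 15.45 mm
mid-season: 1.02 × 6.31 × 20 = 128.72 mm
late-season: 0.75 × 4.66 × 40 = 139.80 mm
Seasonal total = 283.97 mm

284 mm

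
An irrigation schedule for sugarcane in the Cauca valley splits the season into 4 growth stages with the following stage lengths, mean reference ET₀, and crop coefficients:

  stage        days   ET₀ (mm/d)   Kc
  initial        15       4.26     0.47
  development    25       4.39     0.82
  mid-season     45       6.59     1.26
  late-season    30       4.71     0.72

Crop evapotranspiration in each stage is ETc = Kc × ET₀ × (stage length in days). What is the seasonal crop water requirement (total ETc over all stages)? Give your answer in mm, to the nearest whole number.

initial: 0.47 × 4.26 × 15 = 30.03 mm
development: 0.82 × 4.39 × 25 = 90.00 mm
mid-season: 1.26 × 6.59 × 45 = 373.65 mm
late-season: 0.72 × 4.71 × 30 = 101.74 mm
Seasonal total = 595.42 mm

595 mm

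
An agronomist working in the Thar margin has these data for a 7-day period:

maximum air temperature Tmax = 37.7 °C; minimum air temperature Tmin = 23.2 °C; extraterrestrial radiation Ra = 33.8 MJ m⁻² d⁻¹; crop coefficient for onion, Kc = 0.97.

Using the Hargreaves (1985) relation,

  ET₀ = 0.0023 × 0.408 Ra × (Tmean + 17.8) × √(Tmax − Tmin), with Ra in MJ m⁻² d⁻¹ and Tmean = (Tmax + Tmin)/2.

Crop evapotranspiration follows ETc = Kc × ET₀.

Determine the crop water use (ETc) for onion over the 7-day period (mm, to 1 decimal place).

39.6 mm

Tmean = (37.7 + 23.2)/2 = 30.45 °C
0.408 Ra = 0.408 × 33.8 = 13.7904 mm/d equivalent
ET₀ = 0.0023 × 13.7904 × (30.45 + 17.8) × √14.5 = 0.0023 × 13.7904 × 48.25 × 3.8079 = 5.8276 mm/d
ETc = Kc × ET₀ = 0.97 × 5.8276 = 5.6528 mm/d
Over 7 days: 5.6528 × 7 = 39.570 mm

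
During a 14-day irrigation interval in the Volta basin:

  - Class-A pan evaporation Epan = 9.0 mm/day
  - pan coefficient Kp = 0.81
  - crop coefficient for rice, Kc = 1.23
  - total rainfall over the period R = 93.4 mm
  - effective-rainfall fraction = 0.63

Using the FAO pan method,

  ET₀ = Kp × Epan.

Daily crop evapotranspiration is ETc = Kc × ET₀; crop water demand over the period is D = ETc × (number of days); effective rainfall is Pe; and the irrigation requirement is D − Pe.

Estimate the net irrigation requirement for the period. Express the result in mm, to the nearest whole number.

67 mm

ET₀ = 0.81 × 9.0 = 7.2900 mm/d
ETc = Kc × ET₀ = 1.23 × 7.2900 = 8.9667 mm/d
Crop demand D = ETc × 14 d = 8.9667 × 14 = 125.534 mm
Pe = 0.63 × 93.4 = 58.842 mm
D − Pe = 125.534 − 58.842 = 66.692 mm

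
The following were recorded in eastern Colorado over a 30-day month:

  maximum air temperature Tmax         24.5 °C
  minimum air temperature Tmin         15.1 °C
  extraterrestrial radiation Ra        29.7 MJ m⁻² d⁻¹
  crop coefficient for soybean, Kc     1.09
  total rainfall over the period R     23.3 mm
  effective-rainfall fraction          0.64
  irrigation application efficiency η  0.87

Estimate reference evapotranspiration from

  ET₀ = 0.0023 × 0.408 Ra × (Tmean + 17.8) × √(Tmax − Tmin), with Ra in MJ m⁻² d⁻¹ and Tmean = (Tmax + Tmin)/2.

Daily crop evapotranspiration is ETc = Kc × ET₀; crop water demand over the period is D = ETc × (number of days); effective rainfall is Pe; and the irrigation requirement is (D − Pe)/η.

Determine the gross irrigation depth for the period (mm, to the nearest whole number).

104 mm

Tmean = (24.5 + 15.1)/2 = 19.80 °C
0.408 Ra = 0.408 × 29.7 = 12.1176 mm/d equivalent
ET₀ = 0.0023 × 12.1176 × (19.80 + 17.8) × √9.4 = 0.0023 × 12.1176 × 37.60 × 3.0659 = 3.2128 mm/d
ETc = Kc × ET₀ = 1.09 × 3.2128 = 3.5020 mm/d
Crop demand D = ETc × 30 d = 3.5020 × 30 = 105.060 mm
Pe = 0.64 × 23.3 = 14.912 mm
D − Pe = 105.060 − 14.912 = 90.148 mm
Gross irrigation = 90.148 / 0.87 = 103.618 mm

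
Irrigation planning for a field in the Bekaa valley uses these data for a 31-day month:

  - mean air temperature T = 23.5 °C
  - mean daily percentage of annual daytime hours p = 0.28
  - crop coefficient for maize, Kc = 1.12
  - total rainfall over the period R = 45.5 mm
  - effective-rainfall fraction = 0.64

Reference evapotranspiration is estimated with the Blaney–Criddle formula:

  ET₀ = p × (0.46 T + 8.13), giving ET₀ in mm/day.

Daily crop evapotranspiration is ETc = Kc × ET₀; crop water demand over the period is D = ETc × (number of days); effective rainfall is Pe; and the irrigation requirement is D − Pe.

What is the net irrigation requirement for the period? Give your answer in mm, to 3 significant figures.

ET₀ = 0.28 × (0.46 × 23.5 + 8.13) = 0.28 × 18.940 = 5.3032 mm/d
ETc = Kc × ET₀ = 1.12 × 5.3032 = 5.9396 mm/d
Crop demand D = ETc × 31 d = 5.9396 × 31 = 184.128 mm
Pe = 0.64 × 45.5 = 29.120 mm
D − Pe = 184.128 − 29.120 = 155.008 mm

155 mm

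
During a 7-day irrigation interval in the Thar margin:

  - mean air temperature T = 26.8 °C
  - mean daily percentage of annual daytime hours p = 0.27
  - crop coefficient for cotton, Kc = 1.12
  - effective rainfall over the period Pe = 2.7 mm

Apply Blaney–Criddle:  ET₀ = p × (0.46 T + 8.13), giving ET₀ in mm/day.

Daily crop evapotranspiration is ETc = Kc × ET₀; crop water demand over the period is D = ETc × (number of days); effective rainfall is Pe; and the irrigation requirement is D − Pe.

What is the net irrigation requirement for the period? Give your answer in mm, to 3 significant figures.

40.6 mm

ET₀ = 0.27 × (0.46 × 26.8 + 8.13) = 0.27 × 20.458 = 5.5237 mm/d
ETc = Kc × ET₀ = 1.12 × 5.5237 = 6.1865 mm/d
Crop demand D = ETc × 7 d = 6.1865 × 7 = 43.306 mm
D − Pe = 43.306 − 2.7 = 40.606 mm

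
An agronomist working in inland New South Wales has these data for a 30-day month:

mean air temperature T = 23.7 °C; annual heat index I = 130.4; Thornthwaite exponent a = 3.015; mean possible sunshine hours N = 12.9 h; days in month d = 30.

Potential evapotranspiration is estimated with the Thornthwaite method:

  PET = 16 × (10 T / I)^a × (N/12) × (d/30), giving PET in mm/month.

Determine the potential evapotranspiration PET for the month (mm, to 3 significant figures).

104 mm

10T/I = 10 × 23.7 / 130.4 = 1.8175
(10T/I)^a = 1.8175^3.015 = 6.0578
Uncorrected PET = 16 × 6.0578 = 96.925 mm
Correction = (N/12)(d/30) = (12.9/12)(30/30) = 1.0750
PET = 96.925 × 1.0750 = 104.194 mm/month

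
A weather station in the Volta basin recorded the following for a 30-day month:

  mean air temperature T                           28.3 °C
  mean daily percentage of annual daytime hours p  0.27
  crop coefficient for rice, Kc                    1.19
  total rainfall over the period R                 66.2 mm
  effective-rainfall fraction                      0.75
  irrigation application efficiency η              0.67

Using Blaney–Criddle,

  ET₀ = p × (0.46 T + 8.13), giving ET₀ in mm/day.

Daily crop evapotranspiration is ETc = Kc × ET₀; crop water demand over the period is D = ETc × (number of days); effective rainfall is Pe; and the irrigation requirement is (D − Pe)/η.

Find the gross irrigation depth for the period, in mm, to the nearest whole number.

230 mm

ET₀ = 0.27 × (0.46 × 28.3 + 8.13) = 0.27 × 21.148 = 5.7100 mm/d
ETc = Kc × ET₀ = 1.19 × 5.7100 = 6.7949 mm/d
Crop demand D = ETc × 30 d = 6.7949 × 30 = 203.847 mm
Pe = 0.75 × 66.2 = 49.650 mm
D − Pe = 203.847 − 49.650 = 154.197 mm
Gross irrigation = 154.197 / 0.67 = 230.145 mm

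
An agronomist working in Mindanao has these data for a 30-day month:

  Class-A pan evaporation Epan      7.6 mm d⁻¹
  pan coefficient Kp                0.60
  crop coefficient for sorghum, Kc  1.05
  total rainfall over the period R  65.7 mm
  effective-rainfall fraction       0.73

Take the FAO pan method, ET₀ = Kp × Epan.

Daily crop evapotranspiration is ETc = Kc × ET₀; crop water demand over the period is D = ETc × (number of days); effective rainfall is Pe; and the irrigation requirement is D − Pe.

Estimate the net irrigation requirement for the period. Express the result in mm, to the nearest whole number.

ET₀ = 0.60 × 7.6 = 4.5600 mm/d
ETc = Kc × ET₀ = 1.05 × 4.5600 = 4.7880 mm/d
Crop demand D = ETc × 30 d = 4.7880 × 30 = 143.640 mm
Pe = 0.73 × 65.7 = 47.961 mm
D − Pe = 143.640 − 47.961 = 95.679 mm

96 mm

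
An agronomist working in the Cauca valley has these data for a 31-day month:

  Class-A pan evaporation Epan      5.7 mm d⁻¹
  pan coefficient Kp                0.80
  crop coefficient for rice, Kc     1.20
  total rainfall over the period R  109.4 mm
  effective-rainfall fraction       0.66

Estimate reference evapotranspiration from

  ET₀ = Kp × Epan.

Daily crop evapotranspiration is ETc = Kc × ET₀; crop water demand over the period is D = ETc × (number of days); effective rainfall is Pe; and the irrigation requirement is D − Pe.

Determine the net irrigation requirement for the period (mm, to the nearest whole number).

97 mm

ET₀ = 0.80 × 5.7 = 4.5600 mm/d
ETc = Kc × ET₀ = 1.20 × 4.5600 = 5.4720 mm/d
Crop demand D = ETc × 31 d = 5.4720 × 31 = 169.632 mm
Pe = 0.66 × 109.4 = 72.204 mm
D − Pe = 169.632 − 72.204 = 97.428 mm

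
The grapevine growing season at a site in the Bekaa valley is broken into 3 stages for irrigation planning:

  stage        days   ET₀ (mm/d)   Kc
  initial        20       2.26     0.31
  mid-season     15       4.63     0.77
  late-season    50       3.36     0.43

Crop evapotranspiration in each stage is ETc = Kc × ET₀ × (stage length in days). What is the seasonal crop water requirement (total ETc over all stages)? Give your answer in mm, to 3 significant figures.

initial: 0.31 × 2.26 × 20 = 14.01 mm
mid-season: 0.77 × 4.63 × 15 = 53.48 mm
late-season: 0.43 × 3.36 × 50 = 72.24 mm
Seasonal total = 139.73 mm

140 mm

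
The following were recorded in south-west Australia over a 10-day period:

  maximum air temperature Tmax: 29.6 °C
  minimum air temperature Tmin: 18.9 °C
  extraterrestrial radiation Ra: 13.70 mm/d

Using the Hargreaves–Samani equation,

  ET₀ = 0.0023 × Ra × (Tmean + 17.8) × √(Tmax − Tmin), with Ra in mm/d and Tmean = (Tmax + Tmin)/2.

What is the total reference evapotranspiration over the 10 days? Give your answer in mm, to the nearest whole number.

43 mm

Tmean = (29.6 + 18.9)/2 = 24.25 °C
ET₀ = 0.0023 × 13.70 × (24.25 + 17.8) × √10.7 = 0.0023 × 13.70 × 42.05 × 3.2711 = 4.3342 mm/d
Over 10 days: 4.3342 × 10 = 43.342 mm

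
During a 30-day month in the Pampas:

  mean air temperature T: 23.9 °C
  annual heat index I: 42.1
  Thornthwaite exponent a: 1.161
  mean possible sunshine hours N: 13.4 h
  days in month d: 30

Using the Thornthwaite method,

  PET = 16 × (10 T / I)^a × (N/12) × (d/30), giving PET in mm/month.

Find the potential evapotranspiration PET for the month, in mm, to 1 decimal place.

10T/I = 10 × 23.9 / 42.1 = 5.6770
(10T/I)^a = 5.6770^1.161 = 7.5081
Uncorrected PET = 16 × 7.5081 = 120.130 mm
Correction = (N/12)(d/30) = (13.4/12)(30/30) = 1.1167
PET = 120.130 × 1.1167 = 134.149 mm/month

134.1 mm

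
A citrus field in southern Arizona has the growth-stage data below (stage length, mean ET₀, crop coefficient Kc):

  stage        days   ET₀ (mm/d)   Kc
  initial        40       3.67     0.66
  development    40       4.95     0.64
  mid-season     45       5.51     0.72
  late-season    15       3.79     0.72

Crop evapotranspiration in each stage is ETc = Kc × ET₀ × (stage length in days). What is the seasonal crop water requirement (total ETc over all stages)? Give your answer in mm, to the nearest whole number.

initial: 0.66 × 3.67 × 40 = 96.89 mm
development: 0.64 × 4.95 × 40 = 126.72 mm
mid-season: 0.72 × 5.51 × 45 = 178.52 mm
late-season: 0.72 × 3.79 × 15 = 40.93 mm
Seasonal total = 443.06 mm

443 mm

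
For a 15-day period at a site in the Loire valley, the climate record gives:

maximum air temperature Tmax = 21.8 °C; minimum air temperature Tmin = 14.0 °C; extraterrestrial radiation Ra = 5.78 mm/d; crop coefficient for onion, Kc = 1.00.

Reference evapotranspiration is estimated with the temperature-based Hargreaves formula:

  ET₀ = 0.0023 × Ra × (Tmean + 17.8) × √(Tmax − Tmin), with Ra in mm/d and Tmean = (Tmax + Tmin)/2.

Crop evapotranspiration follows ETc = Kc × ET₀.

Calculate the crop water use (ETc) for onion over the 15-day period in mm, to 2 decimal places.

Tmean = (21.8 + 14.0)/2 = 17.90 °C
ET₀ = 0.0023 × 5.78 × (17.90 + 17.8) × √7.8 = 0.0023 × 5.78 × 35.70 × 2.7928 = 1.3255 mm/d
ETc = Kc × ET₀ = 1.00 × 1.3255 = 1.3255 mm/d
Over 15 days: 1.3255 × 15 = 19.883 mm

19.88 mm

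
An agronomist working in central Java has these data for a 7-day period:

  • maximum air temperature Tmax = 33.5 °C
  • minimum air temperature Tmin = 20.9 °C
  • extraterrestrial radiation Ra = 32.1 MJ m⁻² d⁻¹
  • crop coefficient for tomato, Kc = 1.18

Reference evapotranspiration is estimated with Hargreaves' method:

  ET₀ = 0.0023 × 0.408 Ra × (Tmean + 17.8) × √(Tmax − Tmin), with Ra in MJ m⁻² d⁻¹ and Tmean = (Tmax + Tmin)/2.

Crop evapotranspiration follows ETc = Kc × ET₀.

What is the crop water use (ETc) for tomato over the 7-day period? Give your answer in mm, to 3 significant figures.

Tmean = (33.5 + 20.9)/2 = 27.20 °C
0.408 Ra = 0.408 × 32.1 = 13.0968 mm/d equivalent
ET₀ = 0.0023 × 13.0968 × (27.20 + 17.8) × √12.6 = 0.0023 × 13.0968 × 45.00 × 3.5496 = 4.8115 mm/d
ETc = Kc × ET₀ = 1.18 × 4.8115 = 5.6776 mm/d
Over 7 days: 5.6776 × 7 = 39.743 mm

39.7 mm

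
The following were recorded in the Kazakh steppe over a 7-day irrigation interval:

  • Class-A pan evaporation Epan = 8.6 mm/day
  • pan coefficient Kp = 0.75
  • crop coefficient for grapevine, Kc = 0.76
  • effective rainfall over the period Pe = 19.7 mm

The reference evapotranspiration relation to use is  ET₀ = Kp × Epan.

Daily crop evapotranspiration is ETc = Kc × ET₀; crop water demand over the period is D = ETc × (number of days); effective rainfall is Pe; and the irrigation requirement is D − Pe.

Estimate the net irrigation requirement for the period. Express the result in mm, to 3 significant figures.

14.6 mm

ET₀ = 0.75 × 8.6 = 6.4500 mm/d
ETc = Kc × ET₀ = 0.76 × 6.4500 = 4.9020 mm/d
Crop demand D = ETc × 7 d = 4.9020 × 7 = 34.314 mm
D − Pe = 34.314 − 19.7 = 14.614 mm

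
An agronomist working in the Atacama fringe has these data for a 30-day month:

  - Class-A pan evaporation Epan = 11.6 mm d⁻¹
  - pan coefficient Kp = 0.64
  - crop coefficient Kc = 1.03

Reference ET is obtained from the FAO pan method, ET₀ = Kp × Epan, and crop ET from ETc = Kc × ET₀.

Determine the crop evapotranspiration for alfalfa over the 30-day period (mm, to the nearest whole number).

ET₀ = 0.64 × 11.6 = 7.4240 mm/d
ETc = Kc × ET₀ = 1.03 × 7.4240 = 7.6467 mm/d
Over 30 days: 7.6467 × 30 = 229.401 mm

229 mm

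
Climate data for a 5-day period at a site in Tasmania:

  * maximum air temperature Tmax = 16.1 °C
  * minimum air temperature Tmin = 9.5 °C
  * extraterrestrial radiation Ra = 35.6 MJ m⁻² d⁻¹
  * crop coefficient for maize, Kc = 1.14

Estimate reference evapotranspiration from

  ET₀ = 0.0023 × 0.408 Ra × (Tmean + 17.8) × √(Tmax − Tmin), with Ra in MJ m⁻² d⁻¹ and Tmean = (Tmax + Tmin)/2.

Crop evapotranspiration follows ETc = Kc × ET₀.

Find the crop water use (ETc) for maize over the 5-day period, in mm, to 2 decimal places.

14.97 mm

Tmean = (16.1 + 9.5)/2 = 12.80 °C
0.408 Ra = 0.408 × 35.6 = 14.5248 mm/d equivalent
ET₀ = 0.0023 × 14.5248 × (12.80 + 17.8) × √6.6 = 0.0023 × 14.5248 × 30.60 × 2.5690 = 2.6262 mm/d
ETc = Kc × ET₀ = 1.14 × 2.6262 = 2.9939 mm/d
Over 5 days: 2.9939 × 5 = 14.970 mm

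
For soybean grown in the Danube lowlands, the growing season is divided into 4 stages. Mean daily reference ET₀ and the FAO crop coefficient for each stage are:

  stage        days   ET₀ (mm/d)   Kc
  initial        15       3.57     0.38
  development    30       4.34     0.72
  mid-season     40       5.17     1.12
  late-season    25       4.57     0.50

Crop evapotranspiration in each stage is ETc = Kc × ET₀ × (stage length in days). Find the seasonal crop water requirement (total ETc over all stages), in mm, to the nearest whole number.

403 mm

initial: 0.38 × 3.57 × 15 = 20.35 mm
development: 0.72 × 4.34 × 30 = 93.74 mm
mid-season: 1.12 × 5.17 × 40 = 231.62 mm
late-season: 0.50 × 4.57 × 25 = 57.13 mm
Seasonal total = 402.84 mm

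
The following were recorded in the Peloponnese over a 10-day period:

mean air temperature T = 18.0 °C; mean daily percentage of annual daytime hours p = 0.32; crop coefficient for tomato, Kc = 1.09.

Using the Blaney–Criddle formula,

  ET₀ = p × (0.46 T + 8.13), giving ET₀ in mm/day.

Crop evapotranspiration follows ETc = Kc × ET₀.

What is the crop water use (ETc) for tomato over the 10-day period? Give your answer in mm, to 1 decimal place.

ET₀ = 0.32 × (0.46 × 18.0 + 8.13) = 0.32 × 16.410 = 5.2512 mm/d
ETc = Kc × ET₀ = 1.09 × 5.2512 = 5.7238 mm/d
Over 10 days: 5.7238 × 10 = 57.238 mm

57.2 mm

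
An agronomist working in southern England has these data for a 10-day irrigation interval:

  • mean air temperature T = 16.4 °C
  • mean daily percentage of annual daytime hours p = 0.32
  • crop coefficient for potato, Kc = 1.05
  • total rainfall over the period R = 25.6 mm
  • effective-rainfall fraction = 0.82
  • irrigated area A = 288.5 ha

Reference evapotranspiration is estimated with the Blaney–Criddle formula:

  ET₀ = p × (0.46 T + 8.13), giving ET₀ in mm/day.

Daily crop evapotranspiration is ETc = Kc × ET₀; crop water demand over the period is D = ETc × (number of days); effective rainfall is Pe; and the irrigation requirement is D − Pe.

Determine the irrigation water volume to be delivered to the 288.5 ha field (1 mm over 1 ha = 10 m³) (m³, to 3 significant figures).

ET₀ = 0.32 × (0.46 × 16.4 + 8.13) = 0.32 × 15.674 = 5.0157 mm/d
ETc = Kc × ET₀ = 1.05 × 5.0157 = 5.2665 mm/d
Crop demand D = ETc × 10 d = 5.2665 × 10 = 52.665 mm
Pe = 0.82 × 25.6 = 20.992 mm
D − Pe = 52.665 − 20.992 = 31.673 mm
Volume = 31.673 mm × 288.5 ha × 10 = 91376.6 m³

91400 m³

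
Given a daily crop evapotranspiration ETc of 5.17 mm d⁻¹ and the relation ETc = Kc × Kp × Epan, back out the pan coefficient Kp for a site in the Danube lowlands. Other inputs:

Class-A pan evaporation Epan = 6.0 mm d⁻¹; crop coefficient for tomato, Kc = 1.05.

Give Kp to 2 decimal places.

ETc = Kc × Kp × Epan  ⇒  Kp = ETc / (Kc × Epan)
Kp = 5.17 / (1.05 × 6.0) = 5.17 / 6.300 = 0.8206

0.82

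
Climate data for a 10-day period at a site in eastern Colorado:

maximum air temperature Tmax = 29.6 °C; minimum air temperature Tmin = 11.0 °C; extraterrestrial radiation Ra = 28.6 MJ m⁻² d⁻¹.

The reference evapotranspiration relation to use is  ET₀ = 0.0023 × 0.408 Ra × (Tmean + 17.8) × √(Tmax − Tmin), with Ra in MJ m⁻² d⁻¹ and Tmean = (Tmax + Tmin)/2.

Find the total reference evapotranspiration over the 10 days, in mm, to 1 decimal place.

44.1 mm

Tmean = (29.6 + 11.0)/2 = 20.30 °C
0.408 Ra = 0.408 × 28.6 = 11.6688 mm/d equivalent
ET₀ = 0.0023 × 11.6688 × (20.30 + 17.8) × √18.6 = 0.0023 × 11.6688 × 38.10 × 4.3128 = 4.4100 mm/d
Over 10 days: 4.4100 × 10 = 44.100 mm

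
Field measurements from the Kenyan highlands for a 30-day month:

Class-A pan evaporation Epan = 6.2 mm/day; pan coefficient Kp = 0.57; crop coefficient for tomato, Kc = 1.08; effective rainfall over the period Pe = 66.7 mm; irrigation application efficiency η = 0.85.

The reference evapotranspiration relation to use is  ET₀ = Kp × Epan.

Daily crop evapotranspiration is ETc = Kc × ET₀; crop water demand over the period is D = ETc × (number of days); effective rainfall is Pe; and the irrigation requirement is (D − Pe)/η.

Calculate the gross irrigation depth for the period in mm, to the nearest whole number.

56 mm

ET₀ = 0.57 × 6.2 = 3.5340 mm/d
ETc = Kc × ET₀ = 1.08 × 3.5340 = 3.8167 mm/d
Crop demand D = ETc × 30 d = 3.8167 × 30 = 114.501 mm
D − Pe = 114.501 − 66.7 = 47.801 mm
Gross irrigation = 47.801 / 0.85 = 56.236 mm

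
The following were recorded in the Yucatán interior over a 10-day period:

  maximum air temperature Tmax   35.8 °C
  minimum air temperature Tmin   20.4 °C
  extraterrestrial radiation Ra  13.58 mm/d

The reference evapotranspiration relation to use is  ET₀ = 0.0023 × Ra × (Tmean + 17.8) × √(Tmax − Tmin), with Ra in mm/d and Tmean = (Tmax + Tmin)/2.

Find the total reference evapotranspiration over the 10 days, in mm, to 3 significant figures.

56.3 mm

Tmean = (35.8 + 20.4)/2 = 28.10 °C
ET₀ = 0.0023 × 13.58 × (28.10 + 17.8) × √15.4 = 0.0023 × 13.58 × 45.90 × 3.9243 = 5.6260 mm/d
Over 10 days: 5.6260 × 10 = 56.260 mm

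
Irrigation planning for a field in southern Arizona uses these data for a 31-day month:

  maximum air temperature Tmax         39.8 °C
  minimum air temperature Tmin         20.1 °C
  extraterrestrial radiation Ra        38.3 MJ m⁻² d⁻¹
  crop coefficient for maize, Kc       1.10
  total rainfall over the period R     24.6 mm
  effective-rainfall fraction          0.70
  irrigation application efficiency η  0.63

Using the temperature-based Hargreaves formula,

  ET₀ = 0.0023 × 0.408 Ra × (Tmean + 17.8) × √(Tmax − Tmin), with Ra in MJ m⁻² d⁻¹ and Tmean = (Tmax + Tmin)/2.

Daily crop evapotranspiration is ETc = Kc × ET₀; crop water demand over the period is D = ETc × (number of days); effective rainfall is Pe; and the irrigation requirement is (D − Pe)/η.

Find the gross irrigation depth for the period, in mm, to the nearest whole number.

Tmean = (39.8 + 20.1)/2 = 29.95 °C
0.408 Ra = 0.408 × 38.3 = 15.6264 mm/d equivalent
ET₀ = 0.0023 × 15.6264 × (29.95 + 17.8) × √19.7 = 0.0023 × 15.6264 × 47.75 × 4.4385 = 7.6172 mm/d
ETc = Kc × ET₀ = 1.10 × 7.6172 = 8.3789 mm/d
Crop demand D = ETc × 31 d = 8.3789 × 31 = 259.746 mm
Pe = 0.70 × 24.6 = 17.220 mm
D − Pe = 259.746 − 17.220 = 242.526 mm
Gross irrigation = 242.526 / 0.63 = 384.962 mm

385 mm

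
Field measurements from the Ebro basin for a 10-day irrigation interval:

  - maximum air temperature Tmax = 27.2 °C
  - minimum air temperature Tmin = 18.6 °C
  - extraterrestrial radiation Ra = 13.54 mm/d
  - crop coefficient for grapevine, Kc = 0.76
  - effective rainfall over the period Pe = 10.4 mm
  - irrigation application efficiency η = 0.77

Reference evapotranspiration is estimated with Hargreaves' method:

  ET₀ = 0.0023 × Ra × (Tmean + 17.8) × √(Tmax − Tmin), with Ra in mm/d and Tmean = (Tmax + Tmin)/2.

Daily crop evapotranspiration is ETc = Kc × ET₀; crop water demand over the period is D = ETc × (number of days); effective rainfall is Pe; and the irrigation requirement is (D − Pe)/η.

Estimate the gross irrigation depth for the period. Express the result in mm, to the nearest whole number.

Tmean = (27.2 + 18.6)/2 = 22.90 °C
ET₀ = 0.0023 × 13.54 × (22.90 + 17.8) × √8.6 = 0.0023 × 13.54 × 40.70 × 2.9326 = 3.7170 mm/d
ETc = Kc × ET₀ = 0.76 × 3.7170 = 2.8249 mm/d
Crop demand D = ETc × 10 d = 2.8249 × 10 = 28.249 mm
D − Pe = 28.249 − 10.4 = 17.849 mm
Gross irrigation = 17.849 / 0.77 = 23.181 mm

23 mm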